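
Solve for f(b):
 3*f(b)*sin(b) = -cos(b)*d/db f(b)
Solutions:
 f(b) = C1*cos(b)^3


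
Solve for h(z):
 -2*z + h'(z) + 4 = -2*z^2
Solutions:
 h(z) = C1 - 2*z^3/3 + z^2 - 4*z


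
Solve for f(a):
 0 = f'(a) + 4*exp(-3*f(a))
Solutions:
 f(a) = log(C1 - 12*a)/3
 f(a) = log((-3^(1/3) - 3^(5/6)*I)*(C1 - 4*a)^(1/3)/2)
 f(a) = log((-3^(1/3) + 3^(5/6)*I)*(C1 - 4*a)^(1/3)/2)


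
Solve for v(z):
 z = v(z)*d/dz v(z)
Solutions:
 v(z) = -sqrt(C1 + z^2)
 v(z) = sqrt(C1 + z^2)


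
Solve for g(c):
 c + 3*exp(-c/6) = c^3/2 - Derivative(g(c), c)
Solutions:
 g(c) = C1 + c^4/8 - c^2/2 + 18*exp(-c/6)


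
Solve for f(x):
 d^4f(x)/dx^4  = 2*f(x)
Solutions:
 f(x) = C1*exp(-2^(1/4)*x) + C2*exp(2^(1/4)*x) + C3*sin(2^(1/4)*x) + C4*cos(2^(1/4)*x)


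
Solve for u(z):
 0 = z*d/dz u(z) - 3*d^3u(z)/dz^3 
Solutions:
 u(z) = C1 + Integral(C2*airyai(3^(2/3)*z/3) + C3*airybi(3^(2/3)*z/3), z)


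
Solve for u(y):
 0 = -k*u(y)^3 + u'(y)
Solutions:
 u(y) = -sqrt(2)*sqrt(-1/(C1 + k*y))/2
 u(y) = sqrt(2)*sqrt(-1/(C1 + k*y))/2


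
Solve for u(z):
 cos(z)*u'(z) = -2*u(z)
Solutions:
 u(z) = C1*(sin(z) - 1)/(sin(z) + 1)


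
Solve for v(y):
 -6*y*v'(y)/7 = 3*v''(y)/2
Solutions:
 v(y) = C1 + C2*erf(sqrt(14)*y/7)


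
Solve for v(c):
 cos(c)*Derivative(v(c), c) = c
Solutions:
 v(c) = C1 + Integral(c/cos(c), c)


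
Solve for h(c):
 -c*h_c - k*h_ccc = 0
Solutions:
 h(c) = C1 + Integral(C2*airyai(c*(-1/k)^(1/3)) + C3*airybi(c*(-1/k)^(1/3)), c)


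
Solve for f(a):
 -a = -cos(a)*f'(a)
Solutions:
 f(a) = C1 + Integral(a/cos(a), a)


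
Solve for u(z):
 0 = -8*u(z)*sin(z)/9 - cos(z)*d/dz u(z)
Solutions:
 u(z) = C1*cos(z)^(8/9)


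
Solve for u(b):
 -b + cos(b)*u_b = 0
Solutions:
 u(b) = C1 + Integral(b/cos(b), b)


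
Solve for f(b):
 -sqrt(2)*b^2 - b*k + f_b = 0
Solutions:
 f(b) = C1 + sqrt(2)*b^3/3 + b^2*k/2


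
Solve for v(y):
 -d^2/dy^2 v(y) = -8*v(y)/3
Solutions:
 v(y) = C1*exp(-2*sqrt(6)*y/3) + C2*exp(2*sqrt(6)*y/3)


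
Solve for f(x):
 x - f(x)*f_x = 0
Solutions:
 f(x) = -sqrt(C1 + x^2)
 f(x) = sqrt(C1 + x^2)


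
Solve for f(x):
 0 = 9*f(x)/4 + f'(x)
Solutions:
 f(x) = C1*exp(-9*x/4)


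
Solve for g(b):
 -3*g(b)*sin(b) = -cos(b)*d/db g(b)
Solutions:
 g(b) = C1/cos(b)^3


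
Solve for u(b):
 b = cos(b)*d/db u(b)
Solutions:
 u(b) = C1 + Integral(b/cos(b), b)


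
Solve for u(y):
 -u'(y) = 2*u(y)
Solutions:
 u(y) = C1*exp(-2*y)


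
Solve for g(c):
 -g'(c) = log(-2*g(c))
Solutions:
 Integral(1/(log(-_y) + log(2)), (_y, g(c))) = C1 - c


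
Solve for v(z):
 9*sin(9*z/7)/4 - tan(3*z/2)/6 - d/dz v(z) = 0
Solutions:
 v(z) = C1 + log(cos(3*z/2))/9 - 7*cos(9*z/7)/4


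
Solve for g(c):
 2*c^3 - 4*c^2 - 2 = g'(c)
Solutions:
 g(c) = C1 + c^4/2 - 4*c^3/3 - 2*c


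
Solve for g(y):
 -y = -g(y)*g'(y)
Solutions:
 g(y) = -sqrt(C1 + y^2)
 g(y) = sqrt(C1 + y^2)


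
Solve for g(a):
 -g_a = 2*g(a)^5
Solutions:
 g(a) = -I*(1/(C1 + 8*a))^(1/4)
 g(a) = I*(1/(C1 + 8*a))^(1/4)
 g(a) = -(1/(C1 + 8*a))^(1/4)
 g(a) = (1/(C1 + 8*a))^(1/4)


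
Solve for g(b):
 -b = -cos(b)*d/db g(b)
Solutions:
 g(b) = C1 + Integral(b/cos(b), b)


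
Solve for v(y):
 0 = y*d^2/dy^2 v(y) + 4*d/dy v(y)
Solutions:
 v(y) = C1 + C2/y^3


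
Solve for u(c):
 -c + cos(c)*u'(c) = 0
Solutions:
 u(c) = C1 + Integral(c/cos(c), c)


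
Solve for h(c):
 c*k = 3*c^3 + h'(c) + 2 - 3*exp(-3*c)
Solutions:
 h(c) = C1 - 3*c^4/4 + c^2*k/2 - 2*c - exp(-3*c)


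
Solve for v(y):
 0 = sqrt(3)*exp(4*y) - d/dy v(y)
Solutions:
 v(y) = C1 + sqrt(3)*exp(4*y)/4


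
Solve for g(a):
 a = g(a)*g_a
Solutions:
 g(a) = -sqrt(C1 + a^2)
 g(a) = sqrt(C1 + a^2)


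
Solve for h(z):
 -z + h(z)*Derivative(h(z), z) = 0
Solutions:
 h(z) = -sqrt(C1 + z^2)
 h(z) = sqrt(C1 + z^2)


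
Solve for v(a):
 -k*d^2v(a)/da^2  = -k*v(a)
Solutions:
 v(a) = C1*exp(-a) + C2*exp(a)


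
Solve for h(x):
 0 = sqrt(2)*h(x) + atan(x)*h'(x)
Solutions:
 h(x) = C1*exp(-sqrt(2)*Integral(1/atan(x), x))


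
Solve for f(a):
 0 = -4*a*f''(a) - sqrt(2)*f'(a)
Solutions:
 f(a) = C1 + C2*a^(1 - sqrt(2)/4)


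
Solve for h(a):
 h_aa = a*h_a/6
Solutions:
 h(a) = C1 + C2*erfi(sqrt(3)*a/6)


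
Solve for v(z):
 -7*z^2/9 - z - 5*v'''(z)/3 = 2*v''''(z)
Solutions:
 v(z) = C1 + C2*z + C3*z^2 + C4*exp(-5*z/6) - 7*z^5/900 + 13*z^4/600 - 13*z^3/125


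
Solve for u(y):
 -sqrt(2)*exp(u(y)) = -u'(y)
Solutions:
 u(y) = log(-1/(C1 + sqrt(2)*y))


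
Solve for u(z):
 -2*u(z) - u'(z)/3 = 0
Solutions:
 u(z) = C1*exp(-6*z)


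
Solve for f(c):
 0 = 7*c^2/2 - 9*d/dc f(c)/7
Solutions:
 f(c) = C1 + 49*c^3/54


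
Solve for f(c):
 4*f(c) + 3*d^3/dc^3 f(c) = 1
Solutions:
 f(c) = C3*exp(-6^(2/3)*c/3) + (C1*sin(2^(2/3)*3^(1/6)*c/2) + C2*cos(2^(2/3)*3^(1/6)*c/2))*exp(6^(2/3)*c/6) + 1/4


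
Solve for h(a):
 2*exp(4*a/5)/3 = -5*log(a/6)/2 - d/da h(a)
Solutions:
 h(a) = C1 - 5*a*log(a)/2 + 5*a*(1 + log(6))/2 - 5*exp(4*a/5)/6


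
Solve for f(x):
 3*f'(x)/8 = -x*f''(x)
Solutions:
 f(x) = C1 + C2*x^(5/8)


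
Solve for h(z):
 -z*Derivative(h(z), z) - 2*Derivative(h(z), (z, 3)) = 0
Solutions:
 h(z) = C1 + Integral(C2*airyai(-2^(2/3)*z/2) + C3*airybi(-2^(2/3)*z/2), z)


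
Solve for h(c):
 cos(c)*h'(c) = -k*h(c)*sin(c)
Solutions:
 h(c) = C1*exp(k*log(cos(c)))


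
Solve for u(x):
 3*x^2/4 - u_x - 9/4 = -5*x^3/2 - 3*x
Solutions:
 u(x) = C1 + 5*x^4/8 + x^3/4 + 3*x^2/2 - 9*x/4


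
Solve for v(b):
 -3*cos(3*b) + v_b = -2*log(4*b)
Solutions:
 v(b) = C1 - 2*b*log(b) - 4*b*log(2) + 2*b + sin(3*b)


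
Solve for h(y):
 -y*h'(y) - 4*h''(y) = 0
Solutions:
 h(y) = C1 + C2*erf(sqrt(2)*y/4)


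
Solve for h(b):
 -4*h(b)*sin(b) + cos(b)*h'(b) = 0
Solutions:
 h(b) = C1/cos(b)^4


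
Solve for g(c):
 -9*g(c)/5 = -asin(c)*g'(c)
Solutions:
 g(c) = C1*exp(9*Integral(1/asin(c), c)/5)


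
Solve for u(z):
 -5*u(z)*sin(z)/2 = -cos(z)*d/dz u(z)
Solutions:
 u(z) = C1/cos(z)^(5/2)


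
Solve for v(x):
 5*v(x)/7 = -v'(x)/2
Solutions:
 v(x) = C1*exp(-10*x/7)


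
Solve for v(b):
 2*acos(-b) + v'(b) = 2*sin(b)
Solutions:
 v(b) = C1 - 2*b*acos(-b) - 2*sqrt(1 - b^2) - 2*cos(b)


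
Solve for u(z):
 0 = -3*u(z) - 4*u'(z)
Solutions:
 u(z) = C1*exp(-3*z/4)


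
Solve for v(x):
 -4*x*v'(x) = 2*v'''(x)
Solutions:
 v(x) = C1 + Integral(C2*airyai(-2^(1/3)*x) + C3*airybi(-2^(1/3)*x), x)


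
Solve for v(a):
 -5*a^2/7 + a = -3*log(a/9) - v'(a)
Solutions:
 v(a) = C1 + 5*a^3/21 - a^2/2 - 3*a*log(a) + 3*a + a*log(729)


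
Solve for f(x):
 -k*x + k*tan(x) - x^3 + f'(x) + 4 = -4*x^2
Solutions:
 f(x) = C1 + k*x^2/2 + k*log(cos(x)) + x^4/4 - 4*x^3/3 - 4*x


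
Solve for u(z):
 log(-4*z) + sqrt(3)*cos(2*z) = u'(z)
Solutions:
 u(z) = C1 + z*log(-z) - z + 2*z*log(2) + sqrt(3)*sin(2*z)/2


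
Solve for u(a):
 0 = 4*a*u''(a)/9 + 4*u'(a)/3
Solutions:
 u(a) = C1 + C2/a^2


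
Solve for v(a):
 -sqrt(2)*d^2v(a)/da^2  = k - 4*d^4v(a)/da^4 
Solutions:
 v(a) = C1 + C2*a + C3*exp(-2^(1/4)*a/2) + C4*exp(2^(1/4)*a/2) - sqrt(2)*a^2*k/4


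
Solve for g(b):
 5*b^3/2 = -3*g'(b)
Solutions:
 g(b) = C1 - 5*b^4/24


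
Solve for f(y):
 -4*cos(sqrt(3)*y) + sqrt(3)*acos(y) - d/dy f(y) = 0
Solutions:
 f(y) = C1 + sqrt(3)*(y*acos(y) - sqrt(1 - y^2)) - 4*sqrt(3)*sin(sqrt(3)*y)/3


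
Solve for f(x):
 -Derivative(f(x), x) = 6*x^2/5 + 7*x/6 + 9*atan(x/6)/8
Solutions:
 f(x) = C1 - 2*x^3/5 - 7*x^2/12 - 9*x*atan(x/6)/8 + 27*log(x^2 + 36)/8


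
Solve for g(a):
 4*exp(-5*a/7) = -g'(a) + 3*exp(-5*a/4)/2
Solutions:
 g(a) = C1 - 6*exp(-5*a/4)/5 + 28*exp(-5*a/7)/5


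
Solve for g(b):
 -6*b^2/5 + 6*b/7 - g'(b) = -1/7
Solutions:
 g(b) = C1 - 2*b^3/5 + 3*b^2/7 + b/7


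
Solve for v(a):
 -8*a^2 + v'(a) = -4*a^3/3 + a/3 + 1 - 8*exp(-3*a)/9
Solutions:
 v(a) = C1 - a^4/3 + 8*a^3/3 + a^2/6 + a + 8*exp(-3*a)/27


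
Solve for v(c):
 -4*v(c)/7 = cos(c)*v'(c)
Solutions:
 v(c) = C1*(sin(c) - 1)^(2/7)/(sin(c) + 1)^(2/7)


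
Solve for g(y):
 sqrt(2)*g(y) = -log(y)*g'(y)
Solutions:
 g(y) = C1*exp(-sqrt(2)*li(y))


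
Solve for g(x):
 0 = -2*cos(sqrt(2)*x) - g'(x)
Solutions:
 g(x) = C1 - sqrt(2)*sin(sqrt(2)*x)


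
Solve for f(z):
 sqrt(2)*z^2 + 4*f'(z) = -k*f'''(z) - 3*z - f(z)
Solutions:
 f(z) = C1*exp(2^(1/3)*z*(6^(1/3)*(sqrt(3)*sqrt((27 + 256/k)/k^2) + 9/k)^(1/3)/12 - 2^(1/3)*3^(5/6)*I*(sqrt(3)*sqrt((27 + 256/k)/k^2) + 9/k)^(1/3)/12 + 8/(k*(-3^(1/3) + 3^(5/6)*I)*(sqrt(3)*sqrt((27 + 256/k)/k^2) + 9/k)^(1/3)))) + C2*exp(2^(1/3)*z*(6^(1/3)*(sqrt(3)*sqrt((27 + 256/k)/k^2) + 9/k)^(1/3)/12 + 2^(1/3)*3^(5/6)*I*(sqrt(3)*sqrt((27 + 256/k)/k^2) + 9/k)^(1/3)/12 - 8/(k*(3^(1/3) + 3^(5/6)*I)*(sqrt(3)*sqrt((27 + 256/k)/k^2) + 9/k)^(1/3)))) + C3*exp(6^(1/3)*z*(-2^(1/3)*(sqrt(3)*sqrt((27 + 256/k)/k^2) + 9/k)^(1/3) + 8*3^(1/3)/(k*(sqrt(3)*sqrt((27 + 256/k)/k^2) + 9/k)^(1/3)))/6) - sqrt(2)*z^2 - 3*z + 8*sqrt(2)*z - 32*sqrt(2) + 12


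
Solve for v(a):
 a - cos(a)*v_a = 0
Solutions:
 v(a) = C1 + Integral(a/cos(a), a)


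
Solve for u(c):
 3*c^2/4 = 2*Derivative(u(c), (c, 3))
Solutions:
 u(c) = C1 + C2*c + C3*c^2 + c^5/160


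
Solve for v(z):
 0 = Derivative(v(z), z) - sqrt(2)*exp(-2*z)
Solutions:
 v(z) = C1 - sqrt(2)*exp(-2*z)/2


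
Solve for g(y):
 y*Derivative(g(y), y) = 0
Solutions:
 g(y) = C1


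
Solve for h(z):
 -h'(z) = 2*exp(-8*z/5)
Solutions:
 h(z) = C1 + 5*exp(-8*z/5)/4


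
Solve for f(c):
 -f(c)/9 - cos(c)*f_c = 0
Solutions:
 f(c) = C1*(sin(c) - 1)^(1/18)/(sin(c) + 1)^(1/18)


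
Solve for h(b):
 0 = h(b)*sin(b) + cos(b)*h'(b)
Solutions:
 h(b) = C1*cos(b)


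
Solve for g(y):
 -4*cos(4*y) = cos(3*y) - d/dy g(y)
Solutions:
 g(y) = C1 + sin(3*y)/3 + sin(4*y)


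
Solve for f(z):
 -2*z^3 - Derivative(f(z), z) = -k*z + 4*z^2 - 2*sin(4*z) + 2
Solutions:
 f(z) = C1 + k*z^2/2 - z^4/2 - 4*z^3/3 - 2*z - cos(4*z)/2


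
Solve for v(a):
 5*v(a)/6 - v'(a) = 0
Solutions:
 v(a) = C1*exp(5*a/6)


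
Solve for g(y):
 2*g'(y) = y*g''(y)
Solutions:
 g(y) = C1 + C2*y^3


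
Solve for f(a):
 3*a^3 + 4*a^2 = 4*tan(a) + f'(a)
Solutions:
 f(a) = C1 + 3*a^4/4 + 4*a^3/3 + 4*log(cos(a))


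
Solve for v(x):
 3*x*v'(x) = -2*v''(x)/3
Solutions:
 v(x) = C1 + C2*erf(3*x/2)


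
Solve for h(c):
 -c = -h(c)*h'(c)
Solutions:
 h(c) = -sqrt(C1 + c^2)
 h(c) = sqrt(C1 + c^2)


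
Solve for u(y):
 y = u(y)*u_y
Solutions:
 u(y) = -sqrt(C1 + y^2)
 u(y) = sqrt(C1 + y^2)


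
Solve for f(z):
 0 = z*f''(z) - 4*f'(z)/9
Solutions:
 f(z) = C1 + C2*z^(13/9)


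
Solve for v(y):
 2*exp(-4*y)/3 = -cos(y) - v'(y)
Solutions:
 v(y) = C1 - sin(y) + exp(-4*y)/6


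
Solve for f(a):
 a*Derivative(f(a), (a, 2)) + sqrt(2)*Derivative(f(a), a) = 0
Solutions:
 f(a) = C1 + C2*a^(1 - sqrt(2))


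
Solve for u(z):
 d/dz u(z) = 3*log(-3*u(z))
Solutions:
 -Integral(1/(log(-_y) + log(3)), (_y, u(z)))/3 = C1 - z


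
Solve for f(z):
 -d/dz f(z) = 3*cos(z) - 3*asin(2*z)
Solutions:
 f(z) = C1 + 3*z*asin(2*z) + 3*sqrt(1 - 4*z^2)/2 - 3*sin(z)


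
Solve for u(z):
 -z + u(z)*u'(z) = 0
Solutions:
 u(z) = -sqrt(C1 + z^2)
 u(z) = sqrt(C1 + z^2)


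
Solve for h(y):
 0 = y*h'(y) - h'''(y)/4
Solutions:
 h(y) = C1 + Integral(C2*airyai(2^(2/3)*y) + C3*airybi(2^(2/3)*y), y)


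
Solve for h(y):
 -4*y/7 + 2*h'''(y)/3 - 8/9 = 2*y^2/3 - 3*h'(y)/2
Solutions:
 h(y) = C1 + C2*sin(3*y/2) + C3*cos(3*y/2) + 4*y^3/27 + 4*y^2/21 + 16*y/81


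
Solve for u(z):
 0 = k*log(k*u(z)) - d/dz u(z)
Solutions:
 li(k*u(z))/k = C1 + k*z


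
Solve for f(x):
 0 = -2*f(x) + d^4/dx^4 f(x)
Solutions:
 f(x) = C1*exp(-2^(1/4)*x) + C2*exp(2^(1/4)*x) + C3*sin(2^(1/4)*x) + C4*cos(2^(1/4)*x)


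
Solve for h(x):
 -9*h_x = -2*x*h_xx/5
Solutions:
 h(x) = C1 + C2*x^(47/2)


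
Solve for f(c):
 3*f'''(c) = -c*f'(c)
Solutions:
 f(c) = C1 + Integral(C2*airyai(-3^(2/3)*c/3) + C3*airybi(-3^(2/3)*c/3), c)


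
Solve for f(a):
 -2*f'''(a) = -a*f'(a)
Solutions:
 f(a) = C1 + Integral(C2*airyai(2^(2/3)*a/2) + C3*airybi(2^(2/3)*a/2), a)


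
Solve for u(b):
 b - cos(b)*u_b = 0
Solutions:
 u(b) = C1 + Integral(b/cos(b), b)


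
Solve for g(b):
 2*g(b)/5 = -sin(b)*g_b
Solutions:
 g(b) = C1*(cos(b) + 1)^(1/5)/(cos(b) - 1)^(1/5)


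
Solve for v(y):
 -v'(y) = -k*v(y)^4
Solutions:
 v(y) = (-1/(C1 + 3*k*y))^(1/3)
 v(y) = (-1/(C1 + k*y))^(1/3)*(-3^(2/3) - 3*3^(1/6)*I)/6
 v(y) = (-1/(C1 + k*y))^(1/3)*(-3^(2/3) + 3*3^(1/6)*I)/6


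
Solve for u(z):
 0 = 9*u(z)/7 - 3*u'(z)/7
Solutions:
 u(z) = C1*exp(3*z)


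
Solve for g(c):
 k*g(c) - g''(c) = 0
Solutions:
 g(c) = C1*exp(-c*sqrt(k)) + C2*exp(c*sqrt(k))


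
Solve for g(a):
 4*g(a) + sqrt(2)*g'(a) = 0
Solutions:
 g(a) = C1*exp(-2*sqrt(2)*a)


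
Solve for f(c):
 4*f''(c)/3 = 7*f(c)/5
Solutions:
 f(c) = C1*exp(-sqrt(105)*c/10) + C2*exp(sqrt(105)*c/10)


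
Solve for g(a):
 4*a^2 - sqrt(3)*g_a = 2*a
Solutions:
 g(a) = C1 + 4*sqrt(3)*a^3/9 - sqrt(3)*a^2/3


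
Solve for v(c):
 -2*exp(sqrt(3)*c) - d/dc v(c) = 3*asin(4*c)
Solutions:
 v(c) = C1 - 3*c*asin(4*c) - 3*sqrt(1 - 16*c^2)/4 - 2*sqrt(3)*exp(sqrt(3)*c)/3


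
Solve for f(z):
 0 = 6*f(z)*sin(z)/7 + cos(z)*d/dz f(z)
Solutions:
 f(z) = C1*cos(z)^(6/7)


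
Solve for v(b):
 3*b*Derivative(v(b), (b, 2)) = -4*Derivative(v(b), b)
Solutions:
 v(b) = C1 + C2/b^(1/3)


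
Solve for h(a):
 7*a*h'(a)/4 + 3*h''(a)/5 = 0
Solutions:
 h(a) = C1 + C2*erf(sqrt(210)*a/12)


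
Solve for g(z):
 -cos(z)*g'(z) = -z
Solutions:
 g(z) = C1 + Integral(z/cos(z), z)


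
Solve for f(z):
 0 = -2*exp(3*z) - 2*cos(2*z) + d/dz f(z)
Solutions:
 f(z) = C1 + 2*exp(3*z)/3 + sin(2*z)


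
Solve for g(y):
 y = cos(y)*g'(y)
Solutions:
 g(y) = C1 + Integral(y/cos(y), y)


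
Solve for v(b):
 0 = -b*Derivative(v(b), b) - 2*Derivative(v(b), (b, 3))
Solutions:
 v(b) = C1 + Integral(C2*airyai(-2^(2/3)*b/2) + C3*airybi(-2^(2/3)*b/2), b)


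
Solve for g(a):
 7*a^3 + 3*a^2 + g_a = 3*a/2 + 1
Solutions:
 g(a) = C1 - 7*a^4/4 - a^3 + 3*a^2/4 + a


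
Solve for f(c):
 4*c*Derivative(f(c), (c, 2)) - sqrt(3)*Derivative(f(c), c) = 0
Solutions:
 f(c) = C1 + C2*c^(sqrt(3)/4 + 1)


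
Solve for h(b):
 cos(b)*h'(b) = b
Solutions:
 h(b) = C1 + Integral(b/cos(b), b)


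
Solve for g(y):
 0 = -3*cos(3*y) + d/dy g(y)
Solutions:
 g(y) = C1 + sin(3*y)


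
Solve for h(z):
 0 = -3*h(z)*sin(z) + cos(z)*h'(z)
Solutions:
 h(z) = C1/cos(z)^3


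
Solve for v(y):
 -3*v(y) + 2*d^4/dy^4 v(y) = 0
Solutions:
 v(y) = C1*exp(-2^(3/4)*3^(1/4)*y/2) + C2*exp(2^(3/4)*3^(1/4)*y/2) + C3*sin(2^(3/4)*3^(1/4)*y/2) + C4*cos(2^(3/4)*3^(1/4)*y/2)


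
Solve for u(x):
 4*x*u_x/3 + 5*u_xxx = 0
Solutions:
 u(x) = C1 + Integral(C2*airyai(-30^(2/3)*x/15) + C3*airybi(-30^(2/3)*x/15), x)


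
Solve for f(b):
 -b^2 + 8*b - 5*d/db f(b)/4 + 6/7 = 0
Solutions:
 f(b) = C1 - 4*b^3/15 + 16*b^2/5 + 24*b/35


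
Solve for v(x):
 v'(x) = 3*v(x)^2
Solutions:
 v(x) = -1/(C1 + 3*x)


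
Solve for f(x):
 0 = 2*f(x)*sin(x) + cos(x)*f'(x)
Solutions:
 f(x) = C1*cos(x)^2


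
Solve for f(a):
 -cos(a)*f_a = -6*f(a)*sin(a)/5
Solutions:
 f(a) = C1/cos(a)^(6/5)


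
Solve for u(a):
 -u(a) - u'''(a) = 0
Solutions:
 u(a) = C3*exp(-a) + (C1*sin(sqrt(3)*a/2) + C2*cos(sqrt(3)*a/2))*exp(a/2)


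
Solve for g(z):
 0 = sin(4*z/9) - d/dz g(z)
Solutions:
 g(z) = C1 - 9*cos(4*z/9)/4


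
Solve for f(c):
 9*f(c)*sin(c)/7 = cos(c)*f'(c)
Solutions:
 f(c) = C1/cos(c)^(9/7)


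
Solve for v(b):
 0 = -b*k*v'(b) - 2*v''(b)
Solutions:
 v(b) = Piecewise((-sqrt(pi)*C1*erf(b*sqrt(k)/2)/sqrt(k) - C2, (k > 0) | (k < 0)), (-C1*b - C2, True))


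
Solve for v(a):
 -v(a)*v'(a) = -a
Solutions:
 v(a) = -sqrt(C1 + a^2)
 v(a) = sqrt(C1 + a^2)


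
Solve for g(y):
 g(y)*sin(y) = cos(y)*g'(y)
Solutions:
 g(y) = C1/cos(y)


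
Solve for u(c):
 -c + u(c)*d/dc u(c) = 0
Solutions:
 u(c) = -sqrt(C1 + c^2)
 u(c) = sqrt(C1 + c^2)


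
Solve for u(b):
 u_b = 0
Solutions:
 u(b) = C1


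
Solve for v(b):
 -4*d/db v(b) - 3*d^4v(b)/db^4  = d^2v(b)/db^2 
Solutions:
 v(b) = C1 + C4*exp(-b) + (C2*sin(sqrt(39)*b/6) + C3*cos(sqrt(39)*b/6))*exp(b/2)


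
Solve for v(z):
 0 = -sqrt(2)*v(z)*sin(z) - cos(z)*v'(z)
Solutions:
 v(z) = C1*cos(z)^(sqrt(2))


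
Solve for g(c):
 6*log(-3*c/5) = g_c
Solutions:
 g(c) = C1 + 6*c*log(-c) + 6*c*(-log(5) - 1 + log(3))


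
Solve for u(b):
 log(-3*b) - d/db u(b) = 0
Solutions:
 u(b) = C1 + b*log(-b) + b*(-1 + log(3))


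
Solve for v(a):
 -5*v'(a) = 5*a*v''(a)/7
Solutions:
 v(a) = C1 + C2/a^6


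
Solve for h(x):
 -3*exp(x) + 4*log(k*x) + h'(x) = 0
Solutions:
 h(x) = C1 - 4*x*log(k*x) + 4*x + 3*exp(x)


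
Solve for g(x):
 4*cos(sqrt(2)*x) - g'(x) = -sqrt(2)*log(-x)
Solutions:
 g(x) = C1 + sqrt(2)*x*(log(-x) - 1) + 2*sqrt(2)*sin(sqrt(2)*x)


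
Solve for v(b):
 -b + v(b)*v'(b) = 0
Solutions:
 v(b) = -sqrt(C1 + b^2)
 v(b) = sqrt(C1 + b^2)


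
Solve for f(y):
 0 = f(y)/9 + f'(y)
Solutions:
 f(y) = C1*exp(-y/9)


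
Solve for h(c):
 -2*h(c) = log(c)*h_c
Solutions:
 h(c) = C1*exp(-2*li(c))


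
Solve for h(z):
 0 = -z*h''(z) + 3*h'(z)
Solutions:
 h(z) = C1 + C2*z^4


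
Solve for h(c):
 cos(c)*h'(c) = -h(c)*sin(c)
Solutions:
 h(c) = C1*cos(c)


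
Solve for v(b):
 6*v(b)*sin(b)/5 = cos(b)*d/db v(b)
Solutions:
 v(b) = C1/cos(b)^(6/5)


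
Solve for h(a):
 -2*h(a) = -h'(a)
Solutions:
 h(a) = C1*exp(2*a)


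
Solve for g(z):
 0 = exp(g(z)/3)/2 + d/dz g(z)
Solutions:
 g(z) = 3*log(1/(C1 + z)) + 3*log(6)


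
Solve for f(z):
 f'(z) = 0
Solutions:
 f(z) = C1


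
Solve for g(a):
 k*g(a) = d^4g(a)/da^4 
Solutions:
 g(a) = C1*exp(-a*k^(1/4)) + C2*exp(a*k^(1/4)) + C3*exp(-I*a*k^(1/4)) + C4*exp(I*a*k^(1/4))


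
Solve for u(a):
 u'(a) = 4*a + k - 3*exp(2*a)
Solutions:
 u(a) = C1 + 2*a^2 + a*k - 3*exp(2*a)/2


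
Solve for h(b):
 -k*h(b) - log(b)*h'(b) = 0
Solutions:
 h(b) = C1*exp(-k*li(b))


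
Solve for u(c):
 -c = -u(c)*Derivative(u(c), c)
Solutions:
 u(c) = -sqrt(C1 + c^2)
 u(c) = sqrt(C1 + c^2)


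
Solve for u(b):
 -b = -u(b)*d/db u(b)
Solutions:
 u(b) = -sqrt(C1 + b^2)
 u(b) = sqrt(C1 + b^2)


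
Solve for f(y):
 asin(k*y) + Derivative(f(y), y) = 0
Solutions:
 f(y) = C1 - Piecewise((y*asin(k*y) + sqrt(-k^2*y^2 + 1)/k, Ne(k, 0)), (0, True))


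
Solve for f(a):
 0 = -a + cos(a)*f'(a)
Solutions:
 f(a) = C1 + Integral(a/cos(a), a)


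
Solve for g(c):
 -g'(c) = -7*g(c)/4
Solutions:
 g(c) = C1*exp(7*c/4)


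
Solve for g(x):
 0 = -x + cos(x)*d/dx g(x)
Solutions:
 g(x) = C1 + Integral(x/cos(x), x)


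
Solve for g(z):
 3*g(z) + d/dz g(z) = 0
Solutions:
 g(z) = C1*exp(-3*z)


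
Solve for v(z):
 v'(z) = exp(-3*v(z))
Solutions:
 v(z) = log(C1 + 3*z)/3
 v(z) = log((-3^(1/3) - 3^(5/6)*I)*(C1 + z)^(1/3)/2)
 v(z) = log((-3^(1/3) + 3^(5/6)*I)*(C1 + z)^(1/3)/2)


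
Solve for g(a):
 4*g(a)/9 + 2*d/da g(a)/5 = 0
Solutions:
 g(a) = C1*exp(-10*a/9)


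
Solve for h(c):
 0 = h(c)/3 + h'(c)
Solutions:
 h(c) = C1*exp(-c/3)


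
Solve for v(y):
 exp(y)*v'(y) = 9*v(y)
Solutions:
 v(y) = C1*exp(-9*exp(-y))


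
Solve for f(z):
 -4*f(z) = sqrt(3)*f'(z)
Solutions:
 f(z) = C1*exp(-4*sqrt(3)*z/3)


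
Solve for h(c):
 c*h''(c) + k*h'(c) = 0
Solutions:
 h(c) = C1 + c^(1 - re(k))*(C2*sin(log(c)*Abs(im(k))) + C3*cos(log(c)*im(k)))


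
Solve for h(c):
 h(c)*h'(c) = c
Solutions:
 h(c) = -sqrt(C1 + c^2)
 h(c) = sqrt(C1 + c^2)


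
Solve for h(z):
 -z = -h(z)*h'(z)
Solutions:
 h(z) = -sqrt(C1 + z^2)
 h(z) = sqrt(C1 + z^2)


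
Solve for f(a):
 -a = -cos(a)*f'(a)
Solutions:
 f(a) = C1 + Integral(a/cos(a), a)


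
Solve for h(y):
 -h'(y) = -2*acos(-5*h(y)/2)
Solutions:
 Integral(1/acos(-5*_y/2), (_y, h(y))) = C1 + 2*y


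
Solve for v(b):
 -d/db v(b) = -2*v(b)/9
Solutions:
 v(b) = C1*exp(2*b/9)


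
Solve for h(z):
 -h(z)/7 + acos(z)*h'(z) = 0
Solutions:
 h(z) = C1*exp(Integral(1/acos(z), z)/7)


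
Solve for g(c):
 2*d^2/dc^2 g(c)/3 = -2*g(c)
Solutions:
 g(c) = C1*sin(sqrt(3)*c) + C2*cos(sqrt(3)*c)


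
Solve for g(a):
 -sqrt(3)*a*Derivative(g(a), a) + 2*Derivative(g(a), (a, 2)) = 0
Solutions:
 g(a) = C1 + C2*erfi(3^(1/4)*a/2)


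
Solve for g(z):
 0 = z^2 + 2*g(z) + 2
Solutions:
 g(z) = -z^2/2 - 1


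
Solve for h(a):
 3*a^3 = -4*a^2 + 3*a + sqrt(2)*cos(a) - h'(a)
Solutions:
 h(a) = C1 - 3*a^4/4 - 4*a^3/3 + 3*a^2/2 + sqrt(2)*sin(a)


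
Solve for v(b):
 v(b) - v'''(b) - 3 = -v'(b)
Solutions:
 v(b) = C1*exp(-b*(2*18^(1/3)/(sqrt(69) + 9)^(1/3) + 12^(1/3)*(sqrt(69) + 9)^(1/3))/12)*sin(2^(1/3)*3^(1/6)*b*(-2^(1/3)*3^(2/3)*(sqrt(69) + 9)^(1/3) + 6/(sqrt(69) + 9)^(1/3))/12) + C2*exp(-b*(2*18^(1/3)/(sqrt(69) + 9)^(1/3) + 12^(1/3)*(sqrt(69) + 9)^(1/3))/12)*cos(2^(1/3)*3^(1/6)*b*(-2^(1/3)*3^(2/3)*(sqrt(69) + 9)^(1/3) + 6/(sqrt(69) + 9)^(1/3))/12) + C3*exp(b*(2*18^(1/3)/(sqrt(69) + 9)^(1/3) + 12^(1/3)*(sqrt(69) + 9)^(1/3))/6) + 3


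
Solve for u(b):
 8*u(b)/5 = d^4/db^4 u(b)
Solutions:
 u(b) = C1*exp(-10^(3/4)*b/5) + C2*exp(10^(3/4)*b/5) + C3*sin(10^(3/4)*b/5) + C4*cos(10^(3/4)*b/5)


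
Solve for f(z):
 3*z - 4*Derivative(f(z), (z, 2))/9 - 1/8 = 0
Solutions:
 f(z) = C1 + C2*z + 9*z^3/8 - 9*z^2/64


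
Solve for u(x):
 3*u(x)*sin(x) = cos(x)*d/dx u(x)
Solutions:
 u(x) = C1/cos(x)^3


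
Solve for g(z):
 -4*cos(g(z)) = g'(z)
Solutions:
 g(z) = pi - asin((C1 + exp(8*z))/(C1 - exp(8*z)))
 g(z) = asin((C1 + exp(8*z))/(C1 - exp(8*z)))


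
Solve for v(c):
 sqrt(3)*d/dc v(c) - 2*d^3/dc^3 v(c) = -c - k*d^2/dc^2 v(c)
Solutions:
 v(c) = C1 + C2*exp(c*(k - sqrt(k^2 + 8*sqrt(3)))/4) + C3*exp(c*(k + sqrt(k^2 + 8*sqrt(3)))/4) - sqrt(3)*c^2/6 + c*k/3


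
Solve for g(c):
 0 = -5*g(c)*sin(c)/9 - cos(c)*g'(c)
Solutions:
 g(c) = C1*cos(c)^(5/9)


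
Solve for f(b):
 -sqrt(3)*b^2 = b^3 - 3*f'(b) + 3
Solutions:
 f(b) = C1 + b^4/12 + sqrt(3)*b^3/9 + b


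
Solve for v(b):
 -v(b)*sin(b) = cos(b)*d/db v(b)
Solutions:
 v(b) = C1*cos(b)


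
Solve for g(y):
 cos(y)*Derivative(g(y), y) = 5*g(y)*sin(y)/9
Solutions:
 g(y) = C1/cos(y)^(5/9)


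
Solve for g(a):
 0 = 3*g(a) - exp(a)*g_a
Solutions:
 g(a) = C1*exp(-3*exp(-a))


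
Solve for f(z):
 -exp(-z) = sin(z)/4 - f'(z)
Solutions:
 f(z) = C1 - cos(z)/4 - exp(-z)


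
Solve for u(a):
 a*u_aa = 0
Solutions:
 u(a) = C1 + C2*a


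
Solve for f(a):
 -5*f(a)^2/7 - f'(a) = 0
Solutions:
 f(a) = 7/(C1 + 5*a)


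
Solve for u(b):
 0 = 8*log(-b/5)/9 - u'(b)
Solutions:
 u(b) = C1 + 8*b*log(-b)/9 + 8*b*(-log(5) - 1)/9


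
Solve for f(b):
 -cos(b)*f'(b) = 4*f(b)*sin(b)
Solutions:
 f(b) = C1*cos(b)^4


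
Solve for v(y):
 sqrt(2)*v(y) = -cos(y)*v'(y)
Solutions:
 v(y) = C1*(sin(y) - 1)^(sqrt(2)/2)/(sin(y) + 1)^(sqrt(2)/2)


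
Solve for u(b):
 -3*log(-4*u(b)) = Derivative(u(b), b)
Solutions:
 Integral(1/(log(-_y) + 2*log(2)), (_y, u(b)))/3 = C1 - b


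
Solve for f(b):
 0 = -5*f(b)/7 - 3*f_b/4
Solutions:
 f(b) = C1*exp(-20*b/21)


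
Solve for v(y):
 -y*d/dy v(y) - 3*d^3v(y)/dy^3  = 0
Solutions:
 v(y) = C1 + Integral(C2*airyai(-3^(2/3)*y/3) + C3*airybi(-3^(2/3)*y/3), y)


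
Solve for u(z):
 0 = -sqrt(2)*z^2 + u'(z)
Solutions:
 u(z) = C1 + sqrt(2)*z^3/3


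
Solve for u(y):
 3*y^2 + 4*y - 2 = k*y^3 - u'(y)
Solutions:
 u(y) = C1 + k*y^4/4 - y^3 - 2*y^2 + 2*y


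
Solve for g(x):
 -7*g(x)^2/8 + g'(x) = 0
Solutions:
 g(x) = -8/(C1 + 7*x)


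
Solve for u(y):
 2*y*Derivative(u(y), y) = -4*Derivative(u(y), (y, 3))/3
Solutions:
 u(y) = C1 + Integral(C2*airyai(-2^(2/3)*3^(1/3)*y/2) + C3*airybi(-2^(2/3)*3^(1/3)*y/2), y)


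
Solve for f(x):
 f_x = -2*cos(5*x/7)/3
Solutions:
 f(x) = C1 - 14*sin(5*x/7)/15


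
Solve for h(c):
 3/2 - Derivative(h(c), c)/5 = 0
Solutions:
 h(c) = C1 + 15*c/2


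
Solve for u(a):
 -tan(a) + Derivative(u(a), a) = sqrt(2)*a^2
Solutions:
 u(a) = C1 + sqrt(2)*a^3/3 - log(cos(a))


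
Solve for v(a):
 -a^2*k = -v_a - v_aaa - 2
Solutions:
 v(a) = C1 + C2*sin(a) + C3*cos(a) + a^3*k/3 - 2*a*k - 2*a


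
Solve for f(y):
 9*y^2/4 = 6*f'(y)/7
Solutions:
 f(y) = C1 + 7*y^3/8


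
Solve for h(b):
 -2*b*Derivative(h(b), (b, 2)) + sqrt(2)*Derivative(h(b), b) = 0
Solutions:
 h(b) = C1 + C2*b^(sqrt(2)/2 + 1)


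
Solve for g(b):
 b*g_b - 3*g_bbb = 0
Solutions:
 g(b) = C1 + Integral(C2*airyai(3^(2/3)*b/3) + C3*airybi(3^(2/3)*b/3), b)


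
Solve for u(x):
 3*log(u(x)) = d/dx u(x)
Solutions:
 li(u(x)) = C1 + 3*x


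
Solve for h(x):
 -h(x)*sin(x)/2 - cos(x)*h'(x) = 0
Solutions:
 h(x) = C1*sqrt(cos(x))


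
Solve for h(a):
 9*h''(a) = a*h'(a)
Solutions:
 h(a) = C1 + C2*erfi(sqrt(2)*a/6)


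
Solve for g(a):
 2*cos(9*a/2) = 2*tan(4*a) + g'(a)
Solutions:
 g(a) = C1 + log(cos(4*a))/2 + 4*sin(9*a/2)/9


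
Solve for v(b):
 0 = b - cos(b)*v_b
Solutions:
 v(b) = C1 + Integral(b/cos(b), b)


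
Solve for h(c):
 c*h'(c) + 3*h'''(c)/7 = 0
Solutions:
 h(c) = C1 + Integral(C2*airyai(-3^(2/3)*7^(1/3)*c/3) + C3*airybi(-3^(2/3)*7^(1/3)*c/3), c)


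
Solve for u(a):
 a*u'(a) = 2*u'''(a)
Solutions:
 u(a) = C1 + Integral(C2*airyai(2^(2/3)*a/2) + C3*airybi(2^(2/3)*a/2), a)


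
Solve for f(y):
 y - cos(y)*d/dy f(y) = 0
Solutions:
 f(y) = C1 + Integral(y/cos(y), y)


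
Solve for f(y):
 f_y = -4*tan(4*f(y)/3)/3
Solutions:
 f(y) = -3*asin(C1*exp(-16*y/9))/4 + 3*pi/4
 f(y) = 3*asin(C1*exp(-16*y/9))/4


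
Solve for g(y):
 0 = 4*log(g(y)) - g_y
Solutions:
 li(g(y)) = C1 + 4*y


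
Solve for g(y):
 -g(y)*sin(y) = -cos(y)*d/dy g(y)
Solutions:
 g(y) = C1/cos(y)


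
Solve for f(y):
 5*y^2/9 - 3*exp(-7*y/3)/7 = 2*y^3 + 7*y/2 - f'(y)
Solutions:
 f(y) = C1 + y^4/2 - 5*y^3/27 + 7*y^2/4 - 9*exp(-7*y/3)/49


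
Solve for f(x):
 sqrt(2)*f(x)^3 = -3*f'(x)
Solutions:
 f(x) = -sqrt(6)*sqrt(-1/(C1 - sqrt(2)*x))/2
 f(x) = sqrt(6)*sqrt(-1/(C1 - sqrt(2)*x))/2


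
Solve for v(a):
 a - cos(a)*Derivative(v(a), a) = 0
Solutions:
 v(a) = C1 + Integral(a/cos(a), a)


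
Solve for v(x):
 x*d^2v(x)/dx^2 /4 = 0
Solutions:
 v(x) = C1 + C2*x


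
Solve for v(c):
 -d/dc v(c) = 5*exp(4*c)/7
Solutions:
 v(c) = C1 - 5*exp(4*c)/28


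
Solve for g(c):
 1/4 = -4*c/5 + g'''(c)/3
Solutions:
 g(c) = C1 + C2*c + C3*c^2 + c^4/10 + c^3/8


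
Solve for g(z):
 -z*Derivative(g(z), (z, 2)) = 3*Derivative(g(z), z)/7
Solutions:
 g(z) = C1 + C2*z^(4/7)


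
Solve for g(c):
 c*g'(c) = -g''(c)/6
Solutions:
 g(c) = C1 + C2*erf(sqrt(3)*c)


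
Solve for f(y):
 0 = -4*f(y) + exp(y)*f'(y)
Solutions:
 f(y) = C1*exp(-4*exp(-y))


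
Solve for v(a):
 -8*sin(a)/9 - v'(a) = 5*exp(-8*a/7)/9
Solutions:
 v(a) = C1 + 8*cos(a)/9 + 35*exp(-8*a/7)/72


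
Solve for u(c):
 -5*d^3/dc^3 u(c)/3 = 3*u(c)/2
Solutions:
 u(c) = C3*exp(-30^(2/3)*c/10) + (C1*sin(3*10^(2/3)*3^(1/6)*c/20) + C2*cos(3*10^(2/3)*3^(1/6)*c/20))*exp(30^(2/3)*c/20)


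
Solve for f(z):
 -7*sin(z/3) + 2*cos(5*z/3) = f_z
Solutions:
 f(z) = C1 + 6*sin(5*z/3)/5 + 21*cos(z/3)


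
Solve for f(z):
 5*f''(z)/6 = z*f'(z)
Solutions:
 f(z) = C1 + C2*erfi(sqrt(15)*z/5)


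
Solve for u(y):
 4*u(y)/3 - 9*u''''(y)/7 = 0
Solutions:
 u(y) = C1*exp(-sqrt(2)*21^(1/4)*y/3) + C2*exp(sqrt(2)*21^(1/4)*y/3) + C3*sin(sqrt(2)*21^(1/4)*y/3) + C4*cos(sqrt(2)*21^(1/4)*y/3)


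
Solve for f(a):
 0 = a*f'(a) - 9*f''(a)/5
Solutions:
 f(a) = C1 + C2*erfi(sqrt(10)*a/6)


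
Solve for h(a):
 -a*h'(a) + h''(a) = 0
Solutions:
 h(a) = C1 + C2*erfi(sqrt(2)*a/2)


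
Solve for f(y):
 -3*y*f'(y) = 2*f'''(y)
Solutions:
 f(y) = C1 + Integral(C2*airyai(-2^(2/3)*3^(1/3)*y/2) + C3*airybi(-2^(2/3)*3^(1/3)*y/2), y)


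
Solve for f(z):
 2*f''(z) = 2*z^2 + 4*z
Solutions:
 f(z) = C1 + C2*z + z^4/12 + z^3/3


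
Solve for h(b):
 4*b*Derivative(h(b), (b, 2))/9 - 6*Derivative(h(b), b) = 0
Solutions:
 h(b) = C1 + C2*b^(29/2)


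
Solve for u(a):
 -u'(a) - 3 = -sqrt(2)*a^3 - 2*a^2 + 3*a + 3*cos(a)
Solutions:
 u(a) = C1 + sqrt(2)*a^4/4 + 2*a^3/3 - 3*a^2/2 - 3*a - 3*sin(a)


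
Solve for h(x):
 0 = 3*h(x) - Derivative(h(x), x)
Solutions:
 h(x) = C1*exp(3*x)


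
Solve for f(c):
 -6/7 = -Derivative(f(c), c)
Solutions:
 f(c) = C1 + 6*c/7


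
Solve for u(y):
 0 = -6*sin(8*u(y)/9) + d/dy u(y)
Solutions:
 -6*y + 9*log(cos(8*u(y)/9) - 1)/16 - 9*log(cos(8*u(y)/9) + 1)/16 = C1


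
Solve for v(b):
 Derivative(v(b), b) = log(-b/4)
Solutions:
 v(b) = C1 + b*log(-b) + b*(-2*log(2) - 1)


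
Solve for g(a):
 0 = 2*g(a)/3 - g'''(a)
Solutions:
 g(a) = C3*exp(2^(1/3)*3^(2/3)*a/3) + (C1*sin(2^(1/3)*3^(1/6)*a/2) + C2*cos(2^(1/3)*3^(1/6)*a/2))*exp(-2^(1/3)*3^(2/3)*a/6)


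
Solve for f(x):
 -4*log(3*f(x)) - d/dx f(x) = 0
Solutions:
 Integral(1/(log(_y) + log(3)), (_y, f(x)))/4 = C1 - x


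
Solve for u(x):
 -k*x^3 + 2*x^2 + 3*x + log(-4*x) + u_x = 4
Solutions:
 u(x) = C1 + k*x^4/4 - 2*x^3/3 - 3*x^2/2 - x*log(-x) + x*(5 - 2*log(2))


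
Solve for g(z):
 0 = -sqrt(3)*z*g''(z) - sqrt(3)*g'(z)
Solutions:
 g(z) = C1 + C2*log(z)


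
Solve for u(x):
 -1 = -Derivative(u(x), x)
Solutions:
 u(x) = C1 + x


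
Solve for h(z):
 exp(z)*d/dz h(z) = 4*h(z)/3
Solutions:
 h(z) = C1*exp(-4*exp(-z)/3)


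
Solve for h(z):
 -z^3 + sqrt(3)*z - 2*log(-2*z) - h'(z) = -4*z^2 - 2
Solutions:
 h(z) = C1 - z^4/4 + 4*z^3/3 + sqrt(3)*z^2/2 - 2*z*log(-z) + 2*z*(2 - log(2))


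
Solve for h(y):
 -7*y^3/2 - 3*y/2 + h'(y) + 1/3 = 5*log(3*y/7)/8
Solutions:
 h(y) = C1 + 7*y^4/8 + 3*y^2/4 + 5*y*log(y)/8 - 5*y*log(7)/8 - 23*y/24 + 5*y*log(3)/8


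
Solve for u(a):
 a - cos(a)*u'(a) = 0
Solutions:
 u(a) = C1 + Integral(a/cos(a), a)


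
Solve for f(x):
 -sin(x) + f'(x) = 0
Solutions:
 f(x) = C1 - cos(x)


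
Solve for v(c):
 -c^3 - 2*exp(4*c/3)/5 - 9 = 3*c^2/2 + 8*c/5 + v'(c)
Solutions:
 v(c) = C1 - c^4/4 - c^3/2 - 4*c^2/5 - 9*c - 3*exp(4*c/3)/10


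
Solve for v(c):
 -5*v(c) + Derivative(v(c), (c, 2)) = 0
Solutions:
 v(c) = C1*exp(-sqrt(5)*c) + C2*exp(sqrt(5)*c)


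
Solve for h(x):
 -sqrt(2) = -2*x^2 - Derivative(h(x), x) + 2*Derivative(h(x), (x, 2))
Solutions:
 h(x) = C1 + C2*exp(x/2) - 2*x^3/3 - 4*x^2 - 16*x + sqrt(2)*x


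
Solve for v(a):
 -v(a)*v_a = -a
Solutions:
 v(a) = -sqrt(C1 + a^2)
 v(a) = sqrt(C1 + a^2)


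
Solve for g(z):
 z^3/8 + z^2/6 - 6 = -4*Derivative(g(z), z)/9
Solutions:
 g(z) = C1 - 9*z^4/128 - z^3/8 + 27*z/2


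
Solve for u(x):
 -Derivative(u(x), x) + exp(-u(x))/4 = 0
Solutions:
 u(x) = log(C1 + x/4)


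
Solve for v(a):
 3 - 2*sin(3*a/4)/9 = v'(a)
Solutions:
 v(a) = C1 + 3*a + 8*cos(3*a/4)/27


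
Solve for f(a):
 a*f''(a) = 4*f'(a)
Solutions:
 f(a) = C1 + C2*a^5


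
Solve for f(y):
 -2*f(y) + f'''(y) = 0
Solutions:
 f(y) = C3*exp(2^(1/3)*y) + (C1*sin(2^(1/3)*sqrt(3)*y/2) + C2*cos(2^(1/3)*sqrt(3)*y/2))*exp(-2^(1/3)*y/2)


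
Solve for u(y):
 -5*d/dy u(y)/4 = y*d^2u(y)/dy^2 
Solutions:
 u(y) = C1 + C2/y^(1/4)


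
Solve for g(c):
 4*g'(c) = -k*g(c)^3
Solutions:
 g(c) = -sqrt(2)*sqrt(-1/(C1 - c*k))
 g(c) = sqrt(2)*sqrt(-1/(C1 - c*k))


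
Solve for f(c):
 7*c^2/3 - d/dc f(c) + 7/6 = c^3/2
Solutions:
 f(c) = C1 - c^4/8 + 7*c^3/9 + 7*c/6


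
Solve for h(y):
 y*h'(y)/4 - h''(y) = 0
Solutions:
 h(y) = C1 + C2*erfi(sqrt(2)*y/4)


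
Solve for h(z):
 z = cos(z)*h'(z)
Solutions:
 h(z) = C1 + Integral(z/cos(z), z)


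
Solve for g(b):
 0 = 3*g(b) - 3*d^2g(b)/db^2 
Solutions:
 g(b) = C1*exp(-b) + C2*exp(b)


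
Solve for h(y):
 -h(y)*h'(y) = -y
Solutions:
 h(y) = -sqrt(C1 + y^2)
 h(y) = sqrt(C1 + y^2)


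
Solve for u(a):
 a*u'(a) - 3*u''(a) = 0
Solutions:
 u(a) = C1 + C2*erfi(sqrt(6)*a/6)


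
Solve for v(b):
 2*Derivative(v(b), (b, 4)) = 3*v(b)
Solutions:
 v(b) = C1*exp(-2^(3/4)*3^(1/4)*b/2) + C2*exp(2^(3/4)*3^(1/4)*b/2) + C3*sin(2^(3/4)*3^(1/4)*b/2) + C4*cos(2^(3/4)*3^(1/4)*b/2)


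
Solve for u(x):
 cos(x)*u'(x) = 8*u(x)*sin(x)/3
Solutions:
 u(x) = C1/cos(x)^(8/3)


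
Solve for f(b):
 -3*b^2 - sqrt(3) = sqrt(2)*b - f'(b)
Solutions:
 f(b) = C1 + b^3 + sqrt(2)*b^2/2 + sqrt(3)*b


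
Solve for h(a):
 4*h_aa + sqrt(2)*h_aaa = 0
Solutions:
 h(a) = C1 + C2*a + C3*exp(-2*sqrt(2)*a)


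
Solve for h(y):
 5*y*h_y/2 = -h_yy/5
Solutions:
 h(y) = C1 + C2*erf(5*y/2)


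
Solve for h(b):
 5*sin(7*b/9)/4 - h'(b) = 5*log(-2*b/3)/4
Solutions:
 h(b) = C1 - 5*b*log(-b)/4 - 5*b*log(2)/4 + 5*b/4 + 5*b*log(3)/4 - 45*cos(7*b/9)/28


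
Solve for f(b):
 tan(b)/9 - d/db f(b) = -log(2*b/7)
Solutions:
 f(b) = C1 + b*log(b) - b*log(7) - b + b*log(2) - log(cos(b))/9


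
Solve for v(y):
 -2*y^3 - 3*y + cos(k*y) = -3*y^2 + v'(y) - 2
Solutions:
 v(y) = C1 - y^4/2 + y^3 - 3*y^2/2 + 2*y + sin(k*y)/k


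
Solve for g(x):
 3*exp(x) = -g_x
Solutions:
 g(x) = C1 - 3*exp(x)


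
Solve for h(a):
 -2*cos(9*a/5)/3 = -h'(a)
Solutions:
 h(a) = C1 + 10*sin(9*a/5)/27


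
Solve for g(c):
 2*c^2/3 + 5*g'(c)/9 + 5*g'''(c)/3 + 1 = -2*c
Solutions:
 g(c) = C1 + C2*sin(sqrt(3)*c/3) + C3*cos(sqrt(3)*c/3) - 2*c^3/5 - 9*c^2/5 + 27*c/5


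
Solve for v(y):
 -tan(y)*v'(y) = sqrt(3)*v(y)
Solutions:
 v(y) = C1/sin(y)^(sqrt(3))


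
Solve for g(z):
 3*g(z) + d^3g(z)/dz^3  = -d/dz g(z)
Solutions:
 g(z) = C1*exp(6^(1/3)*z*(-2*3^(1/3)/(27 + sqrt(741))^(1/3) + 2^(1/3)*(27 + sqrt(741))^(1/3))/12)*sin(2^(1/3)*3^(1/6)*z*(6/(27 + sqrt(741))^(1/3) + 2^(1/3)*3^(2/3)*(27 + sqrt(741))^(1/3))/12) + C2*exp(6^(1/3)*z*(-2*3^(1/3)/(27 + sqrt(741))^(1/3) + 2^(1/3)*(27 + sqrt(741))^(1/3))/12)*cos(2^(1/3)*3^(1/6)*z*(6/(27 + sqrt(741))^(1/3) + 2^(1/3)*3^(2/3)*(27 + sqrt(741))^(1/3))/12) + C3*exp(-6^(1/3)*z*(-2*3^(1/3)/(27 + sqrt(741))^(1/3) + 2^(1/3)*(27 + sqrt(741))^(1/3))/6)


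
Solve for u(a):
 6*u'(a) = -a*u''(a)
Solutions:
 u(a) = C1 + C2/a^5


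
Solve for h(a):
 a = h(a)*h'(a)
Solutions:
 h(a) = -sqrt(C1 + a^2)
 h(a) = sqrt(C1 + a^2)


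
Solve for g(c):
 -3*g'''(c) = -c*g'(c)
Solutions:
 g(c) = C1 + Integral(C2*airyai(3^(2/3)*c/3) + C3*airybi(3^(2/3)*c/3), c)


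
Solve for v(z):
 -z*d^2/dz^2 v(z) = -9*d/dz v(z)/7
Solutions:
 v(z) = C1 + C2*z^(16/7)


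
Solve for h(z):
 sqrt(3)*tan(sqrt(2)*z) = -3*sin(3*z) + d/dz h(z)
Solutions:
 h(z) = C1 - sqrt(6)*log(cos(sqrt(2)*z))/2 - cos(3*z)


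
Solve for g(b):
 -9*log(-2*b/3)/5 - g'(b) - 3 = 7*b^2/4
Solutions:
 g(b) = C1 - 7*b^3/12 - 9*b*log(-b)/5 + 3*b*(-3*log(2) - 2 + 3*log(3))/5


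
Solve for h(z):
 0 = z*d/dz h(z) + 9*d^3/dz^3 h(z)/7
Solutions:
 h(z) = C1 + Integral(C2*airyai(-21^(1/3)*z/3) + C3*airybi(-21^(1/3)*z/3), z)


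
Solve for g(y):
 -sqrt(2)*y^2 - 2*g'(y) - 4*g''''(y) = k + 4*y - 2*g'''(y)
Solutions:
 g(y) = C1 + C2*exp(y*((6*sqrt(78) + 53)^(-1/3) + 2 + (6*sqrt(78) + 53)^(1/3))/12)*sin(sqrt(3)*y*(-(6*sqrt(78) + 53)^(1/3) + (6*sqrt(78) + 53)^(-1/3))/12) + C3*exp(y*((6*sqrt(78) + 53)^(-1/3) + 2 + (6*sqrt(78) + 53)^(1/3))/12)*cos(sqrt(3)*y*(-(6*sqrt(78) + 53)^(1/3) + (6*sqrt(78) + 53)^(-1/3))/12) + C4*exp(y*(-(6*sqrt(78) + 53)^(1/3) - 1/(6*sqrt(78) + 53)^(1/3) + 1)/6) - k*y/2 - sqrt(2)*y^3/6 - y^2 - sqrt(2)*y


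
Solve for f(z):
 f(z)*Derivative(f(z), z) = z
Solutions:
 f(z) = -sqrt(C1 + z^2)
 f(z) = sqrt(C1 + z^2)


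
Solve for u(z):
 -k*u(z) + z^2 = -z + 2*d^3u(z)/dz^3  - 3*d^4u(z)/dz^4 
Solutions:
 u(z) = C1*exp(z*Piecewise((-sqrt(-2^(2/3)*k^(1/3)/3 + 1/9)/2 - sqrt(2^(2/3)*k^(1/3)/3 + 2/9 - 2/(27*sqrt(-2^(2/3)*k^(1/3)/3 + 1/9)))/2 + 1/6, Eq(k, 0)), (-sqrt(-2*k/(9*(-k/108 + sqrt(k^3/729 + k^2/11664))^(1/3)) + 2*(-k/108 + sqrt(k^3/729 + k^2/11664))^(1/3) + 1/9)/2 - sqrt(2*k/(9*(-k/108 + sqrt(k^3/729 + k^2/11664))^(1/3)) - 2*(-k/108 + sqrt(k^3/729 + k^2/11664))^(1/3) + 2/9 - 2/(27*sqrt(-2*k/(9*(-k/108 + sqrt(k^3/729 + k^2/11664))^(1/3)) + 2*(-k/108 + sqrt(k^3/729 + k^2/11664))^(1/3) + 1/9)))/2 + 1/6, True))) + C2*exp(z*Piecewise((-sqrt(-2^(2/3)*k^(1/3)/3 + 1/9)/2 + sqrt(2^(2/3)*k^(1/3)/3 + 2/9 - 2/(27*sqrt(-2^(2/3)*k^(1/3)/3 + 1/9)))/2 + 1/6, Eq(k, 0)), (-sqrt(-2*k/(9*(-k/108 + sqrt(k^3/729 + k^2/11664))^(1/3)) + 2*(-k/108 + sqrt(k^3/729 + k^2/11664))^(1/3) + 1/9)/2 + sqrt(2*k/(9*(-k/108 + sqrt(k^3/729 + k^2/11664))^(1/3)) - 2*(-k/108 + sqrt(k^3/729 + k^2/11664))^(1/3) + 2/9 - 2/(27*sqrt(-2*k/(9*(-k/108 + sqrt(k^3/729 + k^2/11664))^(1/3)) + 2*(-k/108 + sqrt(k^3/729 + k^2/11664))^(1/3) + 1/9)))/2 + 1/6, True))) + C3*exp(z*Piecewise((sqrt(-2^(2/3)*k^(1/3)/3 + 1/9)/2 - sqrt(2^(2/3)*k^(1/3)/3 + 2/9 + 2/(27*sqrt(-2^(2/3)*k^(1/3)/3 + 1/9)))/2 + 1/6, Eq(k, 0)), (sqrt(-2*k/(9*(-k/108 + sqrt(k^3/729 + k^2/11664))^(1/3)) + 2*(-k/108 + sqrt(k^3/729 + k^2/11664))^(1/3) + 1/9)/2 - sqrt(2*k/(9*(-k/108 + sqrt(k^3/729 + k^2/11664))^(1/3)) - 2*(-k/108 + sqrt(k^3/729 + k^2/11664))^(1/3) + 2/9 + 2/(27*sqrt(-2*k/(9*(-k/108 + sqrt(k^3/729 + k^2/11664))^(1/3)) + 2*(-k/108 + sqrt(k^3/729 + k^2/11664))^(1/3) + 1/9)))/2 + 1/6, True))) + C4*exp(z*Piecewise((sqrt(-2^(2/3)*k^(1/3)/3 + 1/9)/2 + sqrt(2^(2/3)*k^(1/3)/3 + 2/9 + 2/(27*sqrt(-2^(2/3)*k^(1/3)/3 + 1/9)))/2 + 1/6, Eq(k, 0)), (sqrt(-2*k/(9*(-k/108 + sqrt(k^3/729 + k^2/11664))^(1/3)) + 2*(-k/108 + sqrt(k^3/729 + k^2/11664))^(1/3) + 1/9)/2 + sqrt(2*k/(9*(-k/108 + sqrt(k^3/729 + k^2/11664))^(1/3)) - 2*(-k/108 + sqrt(k^3/729 + k^2/11664))^(1/3) + 2/9 + 2/(27*sqrt(-2*k/(9*(-k/108 + sqrt(k^3/729 + k^2/11664))^(1/3)) + 2*(-k/108 + sqrt(k^3/729 + k^2/11664))^(1/3) + 1/9)))/2 + 1/6, True))) + z^2/k + z/k


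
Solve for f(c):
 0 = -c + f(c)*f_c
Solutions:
 f(c) = -sqrt(C1 + c^2)
 f(c) = sqrt(C1 + c^2)


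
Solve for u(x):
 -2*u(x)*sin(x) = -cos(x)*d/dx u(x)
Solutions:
 u(x) = C1/cos(x)^2


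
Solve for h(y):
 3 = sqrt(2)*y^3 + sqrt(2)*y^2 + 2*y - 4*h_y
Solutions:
 h(y) = C1 + sqrt(2)*y^4/16 + sqrt(2)*y^3/12 + y^2/4 - 3*y/4


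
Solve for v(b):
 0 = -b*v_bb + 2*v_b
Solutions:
 v(b) = C1 + C2*b^3


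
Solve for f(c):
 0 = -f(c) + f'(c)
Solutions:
 f(c) = C1*exp(c)


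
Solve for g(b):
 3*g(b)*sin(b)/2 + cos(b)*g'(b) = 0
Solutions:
 g(b) = C1*cos(b)^(3/2)


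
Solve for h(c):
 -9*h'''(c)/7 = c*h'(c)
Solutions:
 h(c) = C1 + Integral(C2*airyai(-21^(1/3)*c/3) + C3*airybi(-21^(1/3)*c/3), c)


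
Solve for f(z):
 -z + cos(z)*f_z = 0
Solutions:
 f(z) = C1 + Integral(z/cos(z), z)


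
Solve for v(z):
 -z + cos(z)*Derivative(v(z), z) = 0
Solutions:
 v(z) = C1 + Integral(z/cos(z), z)


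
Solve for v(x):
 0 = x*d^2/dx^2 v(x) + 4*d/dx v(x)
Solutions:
 v(x) = C1 + C2/x^3


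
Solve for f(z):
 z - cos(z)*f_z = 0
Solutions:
 f(z) = C1 + Integral(z/cos(z), z)


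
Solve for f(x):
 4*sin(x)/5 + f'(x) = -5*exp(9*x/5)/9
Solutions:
 f(x) = C1 - 25*exp(9*x/5)/81 + 4*cos(x)/5


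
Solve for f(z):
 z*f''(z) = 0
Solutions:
 f(z) = C1 + C2*z


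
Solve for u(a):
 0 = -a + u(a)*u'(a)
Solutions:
 u(a) = -sqrt(C1 + a^2)
 u(a) = sqrt(C1 + a^2)


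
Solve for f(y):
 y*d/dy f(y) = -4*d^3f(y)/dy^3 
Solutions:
 f(y) = C1 + Integral(C2*airyai(-2^(1/3)*y/2) + C3*airybi(-2^(1/3)*y/2), y)
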